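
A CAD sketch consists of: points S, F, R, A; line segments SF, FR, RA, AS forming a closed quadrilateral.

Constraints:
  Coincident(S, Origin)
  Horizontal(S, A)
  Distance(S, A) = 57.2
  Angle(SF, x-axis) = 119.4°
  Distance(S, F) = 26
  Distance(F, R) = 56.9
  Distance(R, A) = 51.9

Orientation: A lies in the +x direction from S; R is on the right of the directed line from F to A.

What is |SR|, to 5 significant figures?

30.929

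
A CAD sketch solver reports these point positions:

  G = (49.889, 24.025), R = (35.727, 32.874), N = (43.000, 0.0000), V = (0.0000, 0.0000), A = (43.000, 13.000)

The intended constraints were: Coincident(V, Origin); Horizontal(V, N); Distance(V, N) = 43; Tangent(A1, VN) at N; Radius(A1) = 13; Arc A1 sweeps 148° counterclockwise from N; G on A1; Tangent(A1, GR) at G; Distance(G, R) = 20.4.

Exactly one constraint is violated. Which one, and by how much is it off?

Distance(G, R) = 20.4 — off by 3.70.

V = (0.00, 0.00) ✓; V.y = 0.00, N.y = 0.00 ✓; |VN| = 43.00 ✓; ∠(AN, NV) = 90.00° ✓; |AN| = 13.00 ✓; bearing(A→G) − bearing(A→N) = 148.0° ✓; |AG| = 13.00 ✓; ∠(AG, GR) = 90.00° ✓; |GR| = 16.70 ✗.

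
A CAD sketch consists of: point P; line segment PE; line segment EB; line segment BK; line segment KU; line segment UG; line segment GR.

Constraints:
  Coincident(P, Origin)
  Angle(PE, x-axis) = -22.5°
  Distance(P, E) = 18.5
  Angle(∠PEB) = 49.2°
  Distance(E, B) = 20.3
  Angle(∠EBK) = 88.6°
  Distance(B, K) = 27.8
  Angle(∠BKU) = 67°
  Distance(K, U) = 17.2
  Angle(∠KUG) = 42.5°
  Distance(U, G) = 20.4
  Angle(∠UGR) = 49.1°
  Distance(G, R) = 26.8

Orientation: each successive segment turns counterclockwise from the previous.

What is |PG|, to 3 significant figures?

11.3

∠BKU = 67.0° gives KU at -47.3° from the x-axis; with |KU| = 17.2, U = (-3.79, -9.82). ∠KUG = 42.5° gives UG at 90.2° from the x-axis; with |UG| = 20.4, G = (-3.86, 10.6). Then |PG| = |G − P| = 11.3.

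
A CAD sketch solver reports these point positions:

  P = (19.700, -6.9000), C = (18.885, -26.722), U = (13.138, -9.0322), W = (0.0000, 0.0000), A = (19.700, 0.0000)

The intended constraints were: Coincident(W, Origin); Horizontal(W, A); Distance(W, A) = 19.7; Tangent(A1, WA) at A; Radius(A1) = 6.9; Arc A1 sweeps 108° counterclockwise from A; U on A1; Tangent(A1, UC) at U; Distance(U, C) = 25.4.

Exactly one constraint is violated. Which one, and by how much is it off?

Distance(U, C) = 25.4 — off by 6.80.

W = (0.00, 0.00) ✓; W.y = 0.00, A.y = 0.00 ✓; |WA| = 19.70 ✓; ∠(PA, AW) = 90.00° ✓; |PA| = 6.900 ✓; bearing(P→U) − bearing(P→A) = 108.0° ✓; |PU| = 6.900 ✓; ∠(PU, UC) = 90.00° ✓; |UC| = 18.60 ✗.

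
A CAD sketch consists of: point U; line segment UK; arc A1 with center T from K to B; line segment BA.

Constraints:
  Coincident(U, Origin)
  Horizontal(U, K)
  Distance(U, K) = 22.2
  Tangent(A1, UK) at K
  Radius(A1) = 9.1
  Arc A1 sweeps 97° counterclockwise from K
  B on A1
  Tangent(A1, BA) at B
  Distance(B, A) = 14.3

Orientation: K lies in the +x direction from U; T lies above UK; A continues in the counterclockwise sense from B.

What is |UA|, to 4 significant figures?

38.28

U is at the origin; U and K share the same y with |UK| = 22.2 and K on the +x side, so K = (22.20, 0.000). A1 meets UK tangentially, so TK is at right angles to UK, so T = K + (0, 9.1) = (22.20, 9.100). On A1, K sits at bearing -90° from T; a 97° counterclockwise sweep puts B at bearing 7°, so B = T + 9.1·(cos 7°, sin 7°) = (31.23, 10.21). Tangency of A1 to BA means the radius TB is perpendicular to BA, so BA runs along (−sin 7°, cos 7°); with |BA| = 14.3, A = (29.49, 24.40). Then |UA| = |A − U| = 38.28.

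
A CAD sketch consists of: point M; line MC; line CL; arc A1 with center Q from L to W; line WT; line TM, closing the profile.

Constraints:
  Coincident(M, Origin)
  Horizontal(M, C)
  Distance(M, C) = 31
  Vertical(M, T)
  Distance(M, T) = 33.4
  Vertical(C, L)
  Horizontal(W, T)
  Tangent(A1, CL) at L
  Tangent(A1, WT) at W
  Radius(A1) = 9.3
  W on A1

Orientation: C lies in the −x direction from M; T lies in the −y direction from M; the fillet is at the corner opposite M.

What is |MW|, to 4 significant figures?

39.83

M is at the origin; M and C share the same y with |MC| = 31.0 and C on the −x side, so C = (-31.00, 0.000). M and T share the same x with |MT| = 33.4 and T on the −y side, so T = (0.000, -33.40). The virtual corner opposite M is at (-31.00, -33.40). A1 meets CL tangentially, so QL is at right angles to CL and since A1 is tangent to WT there, QW ⟂ WT, with radius 9.3, so the center Q sits 9.3 in from both sides at Q = (-21.70, -24.10). That places the tangent points at L = (-31.00, -24.10) on CL and W = (-21.70, -33.40) on WT. Then |MW| = |W − M| = 39.83.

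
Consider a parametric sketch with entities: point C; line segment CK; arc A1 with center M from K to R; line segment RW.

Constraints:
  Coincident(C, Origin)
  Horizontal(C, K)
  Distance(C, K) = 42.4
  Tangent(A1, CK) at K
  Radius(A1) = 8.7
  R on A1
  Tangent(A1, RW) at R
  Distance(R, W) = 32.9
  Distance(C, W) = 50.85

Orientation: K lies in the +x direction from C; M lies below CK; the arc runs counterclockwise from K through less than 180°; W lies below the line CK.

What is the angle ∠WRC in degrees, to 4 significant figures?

97.64°

Checks: |MK| = 8.700 ✓; |MR| = 8.700 ✓; ∠(MR, RW) = 90.00° ✓; |RW| = 32.90 ✓; |CW| = 50.85 ✓.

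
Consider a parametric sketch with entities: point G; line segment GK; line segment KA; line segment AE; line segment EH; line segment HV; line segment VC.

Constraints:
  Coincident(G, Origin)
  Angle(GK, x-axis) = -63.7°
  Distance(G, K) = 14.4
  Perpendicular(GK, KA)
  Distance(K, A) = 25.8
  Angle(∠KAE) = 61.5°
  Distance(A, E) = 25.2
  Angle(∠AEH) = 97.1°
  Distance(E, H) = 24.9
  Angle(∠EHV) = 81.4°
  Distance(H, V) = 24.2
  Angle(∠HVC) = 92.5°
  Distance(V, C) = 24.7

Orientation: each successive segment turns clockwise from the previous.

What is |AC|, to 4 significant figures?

3.707

G is at the origin; GK runs at -63.7° with length 14.4, so K = (6.380, -12.91). GK ⟂ KA, so KA runs at -153.7°; with |KA| = 25.8, A = (-16.75, -24.34). ∠KAE = 61.5° gives AE at 87.80° from the x-axis; with |AE| = 25.2, E = (-15.78, 0.8408). ∠AEH = 97.1° gives EH at 4.900° from the x-axis; with |EH| = 24.9, H = (9.027, 2.968). ∠EHV = 81.4° gives HV at -93.70° from the x-axis; with |HV| = 24.2, V = (7.466, -21.18). ∠HVC = 92.5° gives VC at 178.8° from the x-axis; with |VC| = 24.7, C = (-17.23, -20.66). Then |AC| = |C − A| = 3.707.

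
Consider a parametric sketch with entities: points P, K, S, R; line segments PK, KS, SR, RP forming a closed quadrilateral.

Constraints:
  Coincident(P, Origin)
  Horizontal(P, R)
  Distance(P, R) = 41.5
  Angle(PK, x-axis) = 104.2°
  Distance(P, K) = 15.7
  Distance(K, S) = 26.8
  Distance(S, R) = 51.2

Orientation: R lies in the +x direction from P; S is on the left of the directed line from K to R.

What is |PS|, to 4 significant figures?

39.95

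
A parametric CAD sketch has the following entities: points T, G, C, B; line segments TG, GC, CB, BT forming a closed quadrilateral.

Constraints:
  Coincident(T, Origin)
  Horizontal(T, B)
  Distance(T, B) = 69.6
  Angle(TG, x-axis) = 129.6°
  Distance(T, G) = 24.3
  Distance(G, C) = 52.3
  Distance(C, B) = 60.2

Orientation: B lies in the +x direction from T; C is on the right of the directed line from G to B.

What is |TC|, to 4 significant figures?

28.15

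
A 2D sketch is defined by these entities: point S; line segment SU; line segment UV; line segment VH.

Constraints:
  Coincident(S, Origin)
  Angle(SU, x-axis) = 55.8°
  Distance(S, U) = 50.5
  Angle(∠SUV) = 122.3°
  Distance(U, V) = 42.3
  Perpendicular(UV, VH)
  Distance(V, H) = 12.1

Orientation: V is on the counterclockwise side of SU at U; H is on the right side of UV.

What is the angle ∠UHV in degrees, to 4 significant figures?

74.04°

∠SUV = 122.3°, so UV runs at 55.8° + (180° − 122.3°) = 113.5° from the x-axis; with |UV| = 42.3, V = U + 42.3·(cos 113.5°, sin 113.5°) = (11.52, 80.56). UV is perpendicular to VH; with |VH| = 12.1 on the right of UV, H = V + 12.1·(0.9171, 0.3987) = (22.61, 85.38). Then cos ∠UHV = HU·HV / (|HU||HV|), giving 74.04°.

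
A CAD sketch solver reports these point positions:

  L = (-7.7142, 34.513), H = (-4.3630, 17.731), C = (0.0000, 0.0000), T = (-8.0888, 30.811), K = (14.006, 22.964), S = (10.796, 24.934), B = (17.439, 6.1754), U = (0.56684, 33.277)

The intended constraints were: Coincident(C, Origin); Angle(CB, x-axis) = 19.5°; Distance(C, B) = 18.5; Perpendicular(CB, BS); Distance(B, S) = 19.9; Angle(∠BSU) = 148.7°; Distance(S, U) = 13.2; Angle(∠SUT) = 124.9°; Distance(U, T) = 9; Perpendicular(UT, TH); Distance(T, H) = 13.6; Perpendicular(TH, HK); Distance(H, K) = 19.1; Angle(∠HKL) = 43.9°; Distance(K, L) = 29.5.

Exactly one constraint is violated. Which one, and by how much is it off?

Distance(K, L) = 29.5 — off by 4.90.

C = (0.00, 0.00) ✓; CB at 19.50° ✓; |CB| = 18.50 ✓; ∠(CB, BS) = 90.00° ✓; |BS| = 19.90 ✓; ∠BSU = 148.7° ✓; |SU| = 13.20 ✓; ∠SUT = 124.9° ✓; |UT| = 9.000 ✓; ∠(UT, TH) = 90.00° ✓; |TH| = 13.60 ✓; ∠(TH, HK) = 90.00° ✓; |HK| = 19.10 ✓; ∠HKL = 43.90° ✓; |KL| = 24.60 ✗.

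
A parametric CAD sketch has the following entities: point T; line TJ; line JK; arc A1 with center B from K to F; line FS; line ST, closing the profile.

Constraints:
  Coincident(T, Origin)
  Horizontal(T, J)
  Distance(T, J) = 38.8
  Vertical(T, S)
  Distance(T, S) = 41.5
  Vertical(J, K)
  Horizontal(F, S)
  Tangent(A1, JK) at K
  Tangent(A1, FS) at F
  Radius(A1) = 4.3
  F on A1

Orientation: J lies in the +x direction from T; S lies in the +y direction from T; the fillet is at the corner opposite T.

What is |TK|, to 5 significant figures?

53.752

The virtual corner opposite T is at (38.800, 41.500). Since A1 is tangent to JK there, BK ⟂ JK and the tangent condition forces BF to be normal to FS, with radius 4.3, so the center B sits 4.3 in from both sides at B = (34.500, 37.200). That places the tangent points at K = (38.800, 37.200) on JK and F = (34.500, 41.500) on FS. Then |TK| = |K − T| = 53.752.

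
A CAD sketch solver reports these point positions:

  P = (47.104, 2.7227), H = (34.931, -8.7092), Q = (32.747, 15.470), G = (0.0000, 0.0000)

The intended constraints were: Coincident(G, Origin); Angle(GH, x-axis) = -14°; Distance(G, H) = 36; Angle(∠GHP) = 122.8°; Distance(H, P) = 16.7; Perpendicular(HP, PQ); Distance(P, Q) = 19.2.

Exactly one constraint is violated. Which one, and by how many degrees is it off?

Perpendicular(HP, PQ) — off by 5.20°.

G = (0.00, 0.00) ✓; GH at -14.00° ✓; |GH| = 36.00 ✓; ∠GHP = 122.8° ✓; |HP| = 16.70 ✓; ∠(HP, PQ) = 95.20° ✗; |PQ| = 19.20 ✓.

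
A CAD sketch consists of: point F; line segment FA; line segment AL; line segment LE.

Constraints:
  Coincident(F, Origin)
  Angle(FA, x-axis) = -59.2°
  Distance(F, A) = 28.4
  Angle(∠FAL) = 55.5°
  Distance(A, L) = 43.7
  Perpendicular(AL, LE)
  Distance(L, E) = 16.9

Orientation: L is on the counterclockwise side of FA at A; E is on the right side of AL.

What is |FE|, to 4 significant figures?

48.86

F is at the origin; FA runs at -59.2° with length 28.4, so A = 28.4·(cos -59.2°, sin -59.2°) = (14.54, -24.39). ∠FAL = 55.5°, so AL runs at -59.2° + (180° − 55.5°) = 65.30° from the x-axis; with |AL| = 43.7, L = A + 43.7·(cos 65.30°, sin 65.30°) = (32.80, 15.31). AL is perpendicular to LE; with |LE| = 16.9 on the right of AL, E = L + 16.9·(0.9085, -0.4179) = (48.16, 8.245). Then |FE| = |E − F| = 48.86.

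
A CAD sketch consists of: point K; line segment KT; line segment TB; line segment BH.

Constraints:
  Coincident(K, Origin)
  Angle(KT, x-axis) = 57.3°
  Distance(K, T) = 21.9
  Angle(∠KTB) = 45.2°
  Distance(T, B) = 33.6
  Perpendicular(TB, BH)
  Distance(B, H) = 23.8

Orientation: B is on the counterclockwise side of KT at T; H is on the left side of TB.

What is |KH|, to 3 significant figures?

20.0

K is at the origin; KT runs at 57.3° with length 21.9, so T = 21.9·(cos 57.3°, sin 57.3°) = (11.8, 18.4). ∠KTB = 45.2°, so TB runs at 57.3° + (180° − 45.2°) = 192° from the x-axis; with |TB| = 33.6, B = T + 33.6·(cos 192°, sin 192°) = (-21.0, 11.4). TB ⟂ BH; with |BH| = 23.8 on the left of TB, H = B + 23.8·(0.210, -0.978) = (-16.0, -11.9). Then |KH| = |H − K| = 20.0.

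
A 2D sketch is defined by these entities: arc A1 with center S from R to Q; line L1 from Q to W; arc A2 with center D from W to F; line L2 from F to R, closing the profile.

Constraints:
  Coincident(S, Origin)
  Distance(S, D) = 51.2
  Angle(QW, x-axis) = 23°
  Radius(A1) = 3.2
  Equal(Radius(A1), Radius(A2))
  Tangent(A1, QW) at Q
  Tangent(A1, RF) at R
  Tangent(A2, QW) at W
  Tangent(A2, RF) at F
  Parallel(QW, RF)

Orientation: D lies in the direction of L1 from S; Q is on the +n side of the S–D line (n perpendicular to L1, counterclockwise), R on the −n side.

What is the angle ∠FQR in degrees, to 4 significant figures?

82.87°

Tangency of A1 to both parallel lines with radius 3.2 puts Q and R at S ± 3.2·n: Q = (-1.250, 2.946), R = (1.250, -2.946). Equal radii place W and F the same way about D: W = D + 3.2·n = (45.88, 22.95), F = D − 3.2·n = (48.38, 17.06). Then cos ∠FQR = QF·QR / (|QF||QR|), giving 82.87°.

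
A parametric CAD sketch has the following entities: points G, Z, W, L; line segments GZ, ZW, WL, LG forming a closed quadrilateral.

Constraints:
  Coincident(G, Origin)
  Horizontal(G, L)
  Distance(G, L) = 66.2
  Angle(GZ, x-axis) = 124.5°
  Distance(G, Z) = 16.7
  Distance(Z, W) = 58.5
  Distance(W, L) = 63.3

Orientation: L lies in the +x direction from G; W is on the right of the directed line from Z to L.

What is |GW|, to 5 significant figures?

42.055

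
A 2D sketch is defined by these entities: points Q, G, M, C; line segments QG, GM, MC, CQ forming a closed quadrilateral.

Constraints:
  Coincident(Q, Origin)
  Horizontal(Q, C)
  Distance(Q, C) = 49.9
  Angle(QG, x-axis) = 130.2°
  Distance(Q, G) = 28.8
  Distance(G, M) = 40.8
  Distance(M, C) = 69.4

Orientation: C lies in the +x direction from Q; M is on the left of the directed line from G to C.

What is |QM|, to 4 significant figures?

54.55

Q is at the origin; Q and C share the same y with |QC| = 49.9 and C in +x, so C = (49.9, 0). QG runs at 130.2° with |QG| = 28.8, so G = (-18.59, 22.00). M is determined by |GM| = 40.8 and |MC| = 69.4 together: it lies at the intersection of circle(G, 40.8) and circle(C, 69.4). With |GC| = 71.94, the foot of the radical line on GC is 14.06 from G and the perpendicular offset is √(40.8² − 14.06²) = 38.30. Taking the left-of-GC solution: M = (6.510, 54.16).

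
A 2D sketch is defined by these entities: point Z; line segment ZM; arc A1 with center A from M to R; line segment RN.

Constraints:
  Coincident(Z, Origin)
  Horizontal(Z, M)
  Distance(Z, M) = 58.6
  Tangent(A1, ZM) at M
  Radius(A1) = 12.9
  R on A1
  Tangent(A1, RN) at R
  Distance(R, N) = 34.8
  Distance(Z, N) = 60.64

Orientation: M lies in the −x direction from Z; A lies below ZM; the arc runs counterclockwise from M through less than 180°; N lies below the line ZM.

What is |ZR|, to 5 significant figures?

70.696

Z is at the origin; ZM is horizontal with |ZM| = 58.6 and M on the −x side, so M = (-58.600, 0.0000). The tangent condition forces AM to be normal to ZM, so A = M + (0, -12.9) = (-58.600, -12.900). Since AR ⟂ RN (tangency), |AN| = √(12.9² + 34.8²) = 37.114 regardless of where R sits on A1. So N lies on both circle(Z, 60.64) and circle(A, 37.114); the below-ZM intersection is N = (-40.384, -45.236). R is the foot of the tangent from N: R = (-66.938, -22.743).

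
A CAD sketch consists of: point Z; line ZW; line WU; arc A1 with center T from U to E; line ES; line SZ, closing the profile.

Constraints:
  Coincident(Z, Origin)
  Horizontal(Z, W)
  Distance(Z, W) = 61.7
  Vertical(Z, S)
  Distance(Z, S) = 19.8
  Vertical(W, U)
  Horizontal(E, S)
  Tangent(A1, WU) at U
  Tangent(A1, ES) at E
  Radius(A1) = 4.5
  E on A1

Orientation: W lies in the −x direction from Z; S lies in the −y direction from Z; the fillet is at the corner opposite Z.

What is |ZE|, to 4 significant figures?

60.53

Z is at the origin; ZW is horizontal with |ZW| = 61.7 and W on the −x side, so W = (-61.70, 0.000). ZS is vertical with |ZS| = 19.8 and S on the −y side, so S = (0.000, -19.80). The virtual corner opposite Z is at (-61.70, -19.80). Since A1 is tangent to WU there, TU ⟂ WU and the tangent condition forces TE to be normal to ES, with radius 4.5, so the center T sits 4.5 in from both sides at T = (-57.20, -15.30). That places the tangent points at U = (-61.70, -15.30) on WU and E = (-57.20, -19.80) on ES. Then |ZE| = |E − Z| = 60.53.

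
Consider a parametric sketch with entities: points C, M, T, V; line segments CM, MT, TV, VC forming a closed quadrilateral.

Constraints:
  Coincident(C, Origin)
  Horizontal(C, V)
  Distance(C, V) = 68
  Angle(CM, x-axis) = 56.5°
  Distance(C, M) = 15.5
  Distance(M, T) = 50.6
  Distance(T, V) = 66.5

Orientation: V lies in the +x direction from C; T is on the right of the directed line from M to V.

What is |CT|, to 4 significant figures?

39.69

Checks: |MT| = 50.60 ✓; |TV| = 66.50 ✓.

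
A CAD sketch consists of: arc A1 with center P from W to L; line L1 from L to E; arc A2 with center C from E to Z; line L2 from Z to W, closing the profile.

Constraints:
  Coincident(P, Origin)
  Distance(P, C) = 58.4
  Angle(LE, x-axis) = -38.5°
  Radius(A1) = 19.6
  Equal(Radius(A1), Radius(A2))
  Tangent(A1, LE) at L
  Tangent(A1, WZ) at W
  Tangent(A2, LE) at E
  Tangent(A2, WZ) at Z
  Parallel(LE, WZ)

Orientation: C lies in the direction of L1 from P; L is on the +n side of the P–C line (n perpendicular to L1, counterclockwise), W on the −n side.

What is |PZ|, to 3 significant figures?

61.6

The slot axis is L1's direction at -38.5°, so u = (cos -38.5°, sin -38.5°) = (0.783, -0.623) and n = (−sin -38.5°, cos -38.5°) = (0.623, 0.783). P is at the origin and C lies 58.4 along u from P, so C = 58.4·u = (45.7, -36.4). Tangency of A1 to both parallel lines with radius 19.6 puts L and W at P ± 19.6·n: L = (12.2, 15.3), W = (-12.2, -15.3). Equal radii place E and Z the same way about C: E = C + 19.6·n = (57.9, -21.0), Z = C − 19.6·n = (33.5, -51.7). Then |PZ| = |Z − P| = 61.6.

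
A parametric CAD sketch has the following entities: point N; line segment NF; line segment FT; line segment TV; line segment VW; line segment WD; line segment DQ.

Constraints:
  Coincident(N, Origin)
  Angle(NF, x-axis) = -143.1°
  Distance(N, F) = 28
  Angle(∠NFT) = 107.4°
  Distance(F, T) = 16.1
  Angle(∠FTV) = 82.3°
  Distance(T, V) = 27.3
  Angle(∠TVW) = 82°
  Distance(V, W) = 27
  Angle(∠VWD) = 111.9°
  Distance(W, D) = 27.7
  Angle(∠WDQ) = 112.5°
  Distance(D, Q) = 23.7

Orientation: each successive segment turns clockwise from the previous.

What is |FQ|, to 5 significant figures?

19.636

N is at the origin; NF runs at -143.1° with length 28.0, so F = (-22.391, -16.812). ∠NFT = 107.4° gives FT at 144.30° from the x-axis; with |FT| = 16.1, T = (-35.466, -7.4168). ∠FTV = 82.3° gives TV at 46.600° from the x-axis; with |TV| = 27.3, V = (-16.708, 12.419). ∠TVW = 82.0° gives VW at -51.400° from the x-axis; with |VW| = 27.0, W = (0.13652, -8.6823). ∠VWD = 111.9° gives WD at -119.50° from the x-axis; with |WD| = 27.7, D = (-13.504, -32.791). ∠WDQ = 112.5° gives DQ at 173.00° from the x-axis; with |DQ| = 23.7, Q = (-37.027, -29.903). Then |FQ| = |Q − F| = 19.636.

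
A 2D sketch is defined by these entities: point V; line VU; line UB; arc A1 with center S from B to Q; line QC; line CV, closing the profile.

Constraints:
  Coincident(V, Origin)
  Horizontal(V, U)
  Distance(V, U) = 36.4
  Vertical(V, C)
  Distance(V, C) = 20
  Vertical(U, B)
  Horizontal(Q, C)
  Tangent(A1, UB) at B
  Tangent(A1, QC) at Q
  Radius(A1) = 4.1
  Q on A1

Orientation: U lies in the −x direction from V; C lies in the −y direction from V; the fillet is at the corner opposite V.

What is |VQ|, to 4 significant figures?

37.99

V is at the origin; VU is horizontal with |VU| = 36.4 and U on the −x side, so U = (-36.40, 0.000). V and C share the same x with |VC| = 20.0 and C on the −y side, so C = (0.000, -20.00). The virtual corner opposite V is at (-36.40, -20.00). Tangency of A1 to UB means the radius SB is perpendicular to UB and since A1 is tangent to QC there, SQ ⟂ QC, with radius 4.1, so the center S sits 4.1 in from both sides at S = (-32.30, -15.90). That places the tangent points at B = (-36.40, -15.90) on UB and Q = (-32.30, -20.00) on QC. Then |VQ| = |Q − V| = 37.99.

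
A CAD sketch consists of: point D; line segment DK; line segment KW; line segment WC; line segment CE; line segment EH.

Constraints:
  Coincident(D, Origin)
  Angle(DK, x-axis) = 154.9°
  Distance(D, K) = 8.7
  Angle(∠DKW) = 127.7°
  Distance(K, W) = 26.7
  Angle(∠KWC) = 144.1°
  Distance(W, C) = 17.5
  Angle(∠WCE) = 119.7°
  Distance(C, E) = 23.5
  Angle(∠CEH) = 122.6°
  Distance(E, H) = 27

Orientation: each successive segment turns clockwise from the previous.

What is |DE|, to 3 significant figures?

51.2

D is at the origin; DK runs at 154.9° with length 8.7, so K = (-7.88, 3.69). ∠DKW = 127.7° gives KW at 103° from the x-axis; with |KW| = 26.7, W = (-13.7, 29.7). ∠KWC = 144.1° gives WC at 66.7° from the x-axis; with |WC| = 17.5, C = (-6.78, 45.8). ∠WCE = 119.7° gives CE at 6.40° from the x-axis; with |CE| = 23.5, E = (16.6, 48.4). Then |DE| = |E − D| = 51.2.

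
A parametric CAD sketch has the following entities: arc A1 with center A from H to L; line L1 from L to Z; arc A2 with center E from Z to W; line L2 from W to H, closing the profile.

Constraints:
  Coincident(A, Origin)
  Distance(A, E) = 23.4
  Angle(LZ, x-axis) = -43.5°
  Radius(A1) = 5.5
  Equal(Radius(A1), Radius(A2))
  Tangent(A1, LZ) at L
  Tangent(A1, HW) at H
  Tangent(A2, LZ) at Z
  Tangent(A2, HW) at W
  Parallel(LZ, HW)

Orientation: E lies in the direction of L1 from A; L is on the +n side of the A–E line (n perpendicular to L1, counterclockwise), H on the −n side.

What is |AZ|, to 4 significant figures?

24.04

The slot axis is L1's direction at -43.5°, so u = (cos -43.5°, sin -43.5°) = (0.7254, -0.6884) and n = (−sin -43.5°, cos -43.5°) = (0.6884, 0.7254). A is at the origin and E lies 23.4 along u from A, so E = 23.4·u = (16.97, -16.11). Tangency of A1 to both parallel lines with radius 5.5 puts L and H at A ± 5.5·n: L = (3.786, 3.990), H = (-3.786, -3.990). Equal radii place Z and W the same way about E: Z = E + 5.5·n = (20.76, -12.12), W = E − 5.5·n = (13.19, -20.10). Then |AZ| = |Z − A| = 24.04.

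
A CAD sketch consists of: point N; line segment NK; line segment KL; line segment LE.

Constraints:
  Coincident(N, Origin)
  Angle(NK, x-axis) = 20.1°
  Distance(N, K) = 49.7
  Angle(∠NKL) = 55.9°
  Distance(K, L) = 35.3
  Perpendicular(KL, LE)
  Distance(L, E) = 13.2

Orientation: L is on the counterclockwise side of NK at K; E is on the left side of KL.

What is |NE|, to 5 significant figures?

28.927

∠NKL = 55.9°, so KL runs at 20.1° + (180° − 55.9°) = 144.20° from the x-axis; with |KL| = 35.3, L = K + 35.3·(cos 144.20°, sin 144.20°) = (18.042, 37.729). The perpendicularity gives LE at right angles to KL; with |LE| = 13.2 on the left of KL, E = L + 13.2·(-0.58496, -0.81106) = (10.321, 27.023). Then |NE| = |E − N| = 28.927.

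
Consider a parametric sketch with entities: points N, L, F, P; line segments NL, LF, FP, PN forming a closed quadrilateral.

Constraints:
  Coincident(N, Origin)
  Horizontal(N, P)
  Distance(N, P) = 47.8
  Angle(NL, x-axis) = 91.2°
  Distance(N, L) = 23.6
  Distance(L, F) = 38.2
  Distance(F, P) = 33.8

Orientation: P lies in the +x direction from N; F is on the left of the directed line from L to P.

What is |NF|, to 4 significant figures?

48.72

Checks: |LF| = 38.20 ✓; |FP| = 33.80 ✓.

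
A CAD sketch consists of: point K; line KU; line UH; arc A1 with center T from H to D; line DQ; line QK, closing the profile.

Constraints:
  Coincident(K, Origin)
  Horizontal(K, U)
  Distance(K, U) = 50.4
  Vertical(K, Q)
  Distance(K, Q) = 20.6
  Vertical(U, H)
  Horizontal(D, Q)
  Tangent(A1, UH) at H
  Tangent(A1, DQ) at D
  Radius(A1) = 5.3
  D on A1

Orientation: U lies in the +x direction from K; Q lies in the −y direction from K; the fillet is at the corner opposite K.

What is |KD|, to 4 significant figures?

49.58

K is at the origin; KU is horizontal with |KU| = 50.4 and U on the +x side, so U = (50.40, 0.000). KQ is vertical with |KQ| = 20.6 and Q on the −y side, so Q = (0.000, -20.60). The virtual corner opposite K is at (50.40, -20.60). A1 meets UH tangentially, so TH is at right angles to UH and A1 meets DQ tangentially, so TD is at right angles to DQ, with radius 5.3, so the center T sits 5.3 in from both sides at T = (45.10, -15.30). That places the tangent points at H = (50.40, -15.30) on UH and D = (45.10, -20.60) on DQ. Then |KD| = |D − K| = 49.58.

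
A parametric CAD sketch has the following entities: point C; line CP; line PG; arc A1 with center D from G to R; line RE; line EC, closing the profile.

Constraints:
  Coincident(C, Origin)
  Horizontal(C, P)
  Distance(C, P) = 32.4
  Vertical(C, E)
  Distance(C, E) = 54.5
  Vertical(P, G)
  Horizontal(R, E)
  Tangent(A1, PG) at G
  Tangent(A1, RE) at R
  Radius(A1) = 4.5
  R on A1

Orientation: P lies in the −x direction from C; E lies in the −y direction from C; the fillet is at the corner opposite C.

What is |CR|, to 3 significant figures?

61.2

C is at the origin; C and P share the same y with |CP| = 32.4 and P on the −x side, so P = (-32.4, 0.00). CE is vertical with |CE| = 54.5 and E on the −y side, so E = (0.00, -54.5). The virtual corner opposite C is at (-32.4, -54.5). Since A1 is tangent to PG there, DG ⟂ PG and A1 meets RE tangentially, so DR is at right angles to RE, with radius 4.5, so the center D sits 4.5 in from both sides at D = (-27.9, -50.0). That places the tangent points at G = (-32.4, -50.0) on PG and R = (-27.9, -54.5) on RE. Then |CR| = |R − C| = 61.2.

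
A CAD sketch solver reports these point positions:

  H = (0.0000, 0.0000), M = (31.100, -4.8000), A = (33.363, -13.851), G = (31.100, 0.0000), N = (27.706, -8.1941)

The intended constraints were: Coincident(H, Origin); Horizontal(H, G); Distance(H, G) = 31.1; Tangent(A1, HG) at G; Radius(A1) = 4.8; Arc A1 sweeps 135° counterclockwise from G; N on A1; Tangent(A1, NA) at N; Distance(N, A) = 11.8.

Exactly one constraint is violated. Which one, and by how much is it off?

Distance(N, A) = 11.8 — off by 3.80.

H = (0.00, 0.00) ✓; H.y = 0.00, G.y = 0.00 ✓; |HG| = 31.10 ✓; ∠(MG, GH) = 90.00° ✓; |MG| = 4.800 ✓; bearing(M→N) − bearing(M→G) = 135.0° ✓; |MN| = 4.800 ✓; ∠(MN, NA) = 90.00° ✓; |NA| = 8.000 ✗.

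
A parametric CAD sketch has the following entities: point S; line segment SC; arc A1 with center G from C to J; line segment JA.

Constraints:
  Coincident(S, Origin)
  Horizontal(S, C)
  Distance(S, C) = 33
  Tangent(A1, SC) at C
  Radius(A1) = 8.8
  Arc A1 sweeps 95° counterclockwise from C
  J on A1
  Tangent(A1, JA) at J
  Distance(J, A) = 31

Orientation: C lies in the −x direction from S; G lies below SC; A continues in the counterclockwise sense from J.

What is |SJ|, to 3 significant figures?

42.8

S is at the origin; S and C share the same y with |SC| = 33.0 and C on the −x side, so C = (-33.0, 0.00). Tangency of A1 to SC means the radius GC is perpendicular to SC, so G = C + (0, -8.8) = (-33.0, -8.80). On A1, C sits at bearing 90° from G; a 95° counterclockwise sweep puts J at bearing 185°, so J = G + 8.8·(cos 185°, sin 185°) = (-41.8, -9.57). Then |SJ| = |J − S| = 42.8.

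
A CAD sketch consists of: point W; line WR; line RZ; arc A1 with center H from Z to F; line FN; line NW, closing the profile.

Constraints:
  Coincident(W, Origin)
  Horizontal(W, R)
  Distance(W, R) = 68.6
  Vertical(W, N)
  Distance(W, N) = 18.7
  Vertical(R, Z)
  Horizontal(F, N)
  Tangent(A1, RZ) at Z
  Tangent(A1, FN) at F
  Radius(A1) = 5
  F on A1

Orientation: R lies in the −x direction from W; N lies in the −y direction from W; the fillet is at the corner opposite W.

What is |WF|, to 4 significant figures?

66.29

The virtual corner opposite W is at (-68.60, -18.70). The tangent condition forces HZ to be normal to RZ and the tangent condition forces HF to be normal to FN, with radius 5.0, so the center H sits 5.0 in from both sides at H = (-63.60, -13.70). That places the tangent points at Z = (-68.60, -13.70) on RZ and F = (-63.60, -18.70) on FN. Then |WF| = |F − W| = 66.29.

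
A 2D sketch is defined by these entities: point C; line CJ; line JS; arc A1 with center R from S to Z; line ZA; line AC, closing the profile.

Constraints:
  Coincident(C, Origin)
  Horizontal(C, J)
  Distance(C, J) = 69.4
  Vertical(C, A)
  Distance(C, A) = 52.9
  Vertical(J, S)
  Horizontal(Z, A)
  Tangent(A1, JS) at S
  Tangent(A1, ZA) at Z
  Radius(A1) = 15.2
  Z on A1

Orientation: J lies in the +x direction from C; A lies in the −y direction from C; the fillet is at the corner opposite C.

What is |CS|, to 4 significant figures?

78.98

The virtual corner opposite C is at (69.40, -52.90). Since A1 is tangent to JS there, RS ⟂ JS and A1 meets ZA tangentially, so RZ is at right angles to ZA, with radius 15.2, so the center R sits 15.2 in from both sides at R = (54.20, -37.70). That places the tangent points at S = (69.40, -37.70) on JS and Z = (54.20, -52.90) on ZA. Then |CS| = |S − C| = 78.98.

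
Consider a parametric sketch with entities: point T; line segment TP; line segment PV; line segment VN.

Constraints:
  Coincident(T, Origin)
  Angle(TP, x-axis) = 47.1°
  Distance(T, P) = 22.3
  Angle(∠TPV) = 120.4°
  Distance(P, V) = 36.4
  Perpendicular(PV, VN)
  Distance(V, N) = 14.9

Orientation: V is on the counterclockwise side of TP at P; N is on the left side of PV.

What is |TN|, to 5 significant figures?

47.881

∠TPV = 120.4°, so PV runs at 47.1° + (180° − 120.4°) = 106.70° from the x-axis; with |PV| = 36.4, V = P + 36.4·(cos 106.70°, sin 106.70°) = (4.7202, 51.200). PV is perpendicular to VN; with |VN| = 14.9 on the left of PV, N = V + 14.9·(-0.95782, -0.28736) = (-9.5514, 46.919). Then |TN| = |N − T| = 47.881.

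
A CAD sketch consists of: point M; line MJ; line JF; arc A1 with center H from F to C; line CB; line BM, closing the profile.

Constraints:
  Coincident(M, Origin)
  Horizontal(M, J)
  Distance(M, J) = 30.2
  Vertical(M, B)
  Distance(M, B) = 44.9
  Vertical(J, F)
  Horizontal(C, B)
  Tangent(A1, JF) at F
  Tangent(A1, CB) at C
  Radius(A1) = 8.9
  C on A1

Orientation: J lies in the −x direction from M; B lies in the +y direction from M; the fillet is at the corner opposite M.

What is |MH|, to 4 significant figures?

41.83

M is at the origin; MJ is horizontal with |MJ| = 30.2 and J on the −x side, so J = (-30.20, 0.000). M and B share the same x with |MB| = 44.9 and B on the +y side, so B = (0.000, 44.90). The virtual corner opposite M is at (-30.20, 44.90). Tangency of A1 to JF means the radius HF is perpendicular to JF and the tangent condition forces HC to be normal to CB, with radius 8.9, so the center H sits 8.9 in from both sides at H = (-21.30, 36.00). Then |MH| = |H − M| = 41.83.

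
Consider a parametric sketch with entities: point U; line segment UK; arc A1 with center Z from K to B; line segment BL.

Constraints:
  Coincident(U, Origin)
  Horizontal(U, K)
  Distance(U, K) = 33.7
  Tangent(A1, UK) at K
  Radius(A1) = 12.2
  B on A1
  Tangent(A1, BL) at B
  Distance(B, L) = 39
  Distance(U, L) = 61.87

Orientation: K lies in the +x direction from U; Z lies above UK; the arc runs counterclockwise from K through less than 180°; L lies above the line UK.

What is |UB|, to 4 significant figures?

48.04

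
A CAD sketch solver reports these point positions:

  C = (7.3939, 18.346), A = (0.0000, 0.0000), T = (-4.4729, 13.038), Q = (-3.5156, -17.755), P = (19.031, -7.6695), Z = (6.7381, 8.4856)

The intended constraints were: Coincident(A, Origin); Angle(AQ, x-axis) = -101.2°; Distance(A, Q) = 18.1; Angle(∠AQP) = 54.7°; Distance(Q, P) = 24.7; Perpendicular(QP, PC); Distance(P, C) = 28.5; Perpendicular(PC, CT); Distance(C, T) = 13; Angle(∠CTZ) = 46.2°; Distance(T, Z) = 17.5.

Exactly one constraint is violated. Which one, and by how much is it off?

Distance(T, Z) = 17.5 — off by 5.40.

A = (0.00, 0.00) ✓; AQ at -101.2° ✓; |AQ| = 18.10 ✓; ∠AQP = 54.70° ✓; |QP| = 24.70 ✓; ∠(QP, PC) = 90.00° ✓; |PC| = 28.50 ✓; ∠(PC, CT) = 90.00° ✓; |CT| = 13.00 ✓; ∠CTZ = 46.20° ✓; |TZ| = 12.10 ✗.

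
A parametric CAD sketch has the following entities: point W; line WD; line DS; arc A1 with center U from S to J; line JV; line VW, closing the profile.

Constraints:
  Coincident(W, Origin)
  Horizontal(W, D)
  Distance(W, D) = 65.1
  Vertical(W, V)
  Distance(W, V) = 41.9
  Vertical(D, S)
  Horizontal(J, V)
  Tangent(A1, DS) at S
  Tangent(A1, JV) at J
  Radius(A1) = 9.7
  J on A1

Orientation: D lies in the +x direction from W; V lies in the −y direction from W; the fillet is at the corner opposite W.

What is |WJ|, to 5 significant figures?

69.461

The virtual corner opposite W is at (65.100, -41.900). A1 meets DS tangentially, so US is at right angles to DS and tangency of A1 to JV means the radius UJ is perpendicular to JV, with radius 9.7, so the center U sits 9.7 in from both sides at U = (55.400, -32.200). That places the tangent points at S = (65.100, -32.200) on DS and J = (55.400, -41.900) on JV. Then |WJ| = |J − W| = 69.461.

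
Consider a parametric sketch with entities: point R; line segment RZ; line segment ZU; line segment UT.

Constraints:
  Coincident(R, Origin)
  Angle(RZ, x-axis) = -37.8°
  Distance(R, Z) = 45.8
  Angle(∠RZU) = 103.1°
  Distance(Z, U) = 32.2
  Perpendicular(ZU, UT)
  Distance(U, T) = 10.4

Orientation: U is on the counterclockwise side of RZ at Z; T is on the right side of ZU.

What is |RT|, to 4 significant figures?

69.56

∠RZU = 103.1°, so ZU runs at -37.8° + (180° − 103.1°) = 39.10° from the x-axis; with |ZU| = 32.2, U = Z + 32.2·(cos 39.10°, sin 39.10°) = (61.18, -7.763). The perpendicularity gives UT at right angles to ZU; with |UT| = 10.4 on the right of ZU, T = U + 10.4·(0.6307, -0.7760) = (67.74, -15.83). Then |RT| = |T − R| = 69.56.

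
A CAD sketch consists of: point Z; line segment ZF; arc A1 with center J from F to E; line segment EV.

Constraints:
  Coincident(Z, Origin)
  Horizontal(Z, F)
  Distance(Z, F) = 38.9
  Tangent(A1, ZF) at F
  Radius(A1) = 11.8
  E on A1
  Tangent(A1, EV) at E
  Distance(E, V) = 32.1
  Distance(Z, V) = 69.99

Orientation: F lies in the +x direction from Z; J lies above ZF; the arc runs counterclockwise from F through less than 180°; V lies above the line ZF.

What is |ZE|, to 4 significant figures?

51.36

Z is at the origin; ZF is horizontal with |ZF| = 38.9 and F on the +x side, so F = (38.90, 0.000). The tangent condition forces JF to be normal to ZF, so J = F + (0, 11.8) = (38.90, 11.80). Since JE ⟂ EV (tangency), |JV| = √(11.8² + 32.1²) = 34.20 regardless of where E sits on A1. So V lies on both circle(Z, 69.99) and circle(J, 34.20); the above-ZF intersection is V = (56.74, 40.98). E is the foot of the tangent from V: E = (50.47, 9.497).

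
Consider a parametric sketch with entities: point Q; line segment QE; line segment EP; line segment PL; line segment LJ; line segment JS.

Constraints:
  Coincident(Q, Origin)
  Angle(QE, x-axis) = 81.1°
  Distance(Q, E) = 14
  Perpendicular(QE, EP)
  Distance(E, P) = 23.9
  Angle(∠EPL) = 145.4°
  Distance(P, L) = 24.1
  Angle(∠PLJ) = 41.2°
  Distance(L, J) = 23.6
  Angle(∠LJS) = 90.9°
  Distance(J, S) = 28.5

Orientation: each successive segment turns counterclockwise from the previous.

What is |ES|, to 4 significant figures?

20.38

Q is at the origin; QE runs at 81.1° with length 14.0, so E = (2.166, 13.83). QE is perpendicular to EP, so EP runs at 171.1°; with |EP| = 23.9, P = (-21.45, 17.53). ∠EPL = 145.4° gives PL at -154.3° from the x-axis; with |PL| = 24.1, L = (-43.16, 7.078). ∠PLJ = 41.2° gives LJ at -15.50° from the x-axis; with |LJ| = 23.6, J = (-20.42, 0.7710). ∠LJS = 90.9° gives JS at 73.60° from the x-axis; with |JS| = 28.5, S = (-12.37, 28.11). Then |ES| = |S − E| = 20.38.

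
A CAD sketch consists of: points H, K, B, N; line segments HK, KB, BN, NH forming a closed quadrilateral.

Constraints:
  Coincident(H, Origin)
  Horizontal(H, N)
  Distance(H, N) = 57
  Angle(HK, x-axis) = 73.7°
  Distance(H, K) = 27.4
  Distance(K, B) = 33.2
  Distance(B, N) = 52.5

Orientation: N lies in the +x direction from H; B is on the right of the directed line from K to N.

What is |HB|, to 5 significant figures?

8.3950

Checks: |KB| = 33.20 ✓; |BN| = 52.50 ✓.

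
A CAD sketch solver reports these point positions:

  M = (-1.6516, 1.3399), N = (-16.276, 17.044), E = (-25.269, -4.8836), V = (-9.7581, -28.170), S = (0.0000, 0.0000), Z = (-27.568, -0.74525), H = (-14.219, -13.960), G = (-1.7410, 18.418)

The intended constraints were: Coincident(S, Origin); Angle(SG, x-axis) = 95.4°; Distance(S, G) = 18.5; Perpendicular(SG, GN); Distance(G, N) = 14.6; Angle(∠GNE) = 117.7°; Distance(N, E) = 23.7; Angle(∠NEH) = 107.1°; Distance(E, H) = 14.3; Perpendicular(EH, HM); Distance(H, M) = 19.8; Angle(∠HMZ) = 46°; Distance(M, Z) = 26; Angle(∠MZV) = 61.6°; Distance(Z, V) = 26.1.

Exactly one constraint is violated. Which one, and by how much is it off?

Distance(Z, V) = 26.1 — off by 6.60.

S = (0.00, 0.00) ✓; SG at 95.40° ✓; |SG| = 18.50 ✓; ∠(SG, GN) = 90.00° ✓; |GN| = 14.60 ✓; ∠GNE = 117.7° ✓; |NE| = 23.70 ✓; ∠NEH = 107.1° ✓; |EH| = 14.30 ✓; ∠(EH, HM) = 90.00° ✓; |HM| = 19.80 ✓; ∠HMZ = 46.00° ✓; |MZ| = 26.00 ✓; ∠MZV = 61.60° ✓; |ZV| = 32.70 ✗.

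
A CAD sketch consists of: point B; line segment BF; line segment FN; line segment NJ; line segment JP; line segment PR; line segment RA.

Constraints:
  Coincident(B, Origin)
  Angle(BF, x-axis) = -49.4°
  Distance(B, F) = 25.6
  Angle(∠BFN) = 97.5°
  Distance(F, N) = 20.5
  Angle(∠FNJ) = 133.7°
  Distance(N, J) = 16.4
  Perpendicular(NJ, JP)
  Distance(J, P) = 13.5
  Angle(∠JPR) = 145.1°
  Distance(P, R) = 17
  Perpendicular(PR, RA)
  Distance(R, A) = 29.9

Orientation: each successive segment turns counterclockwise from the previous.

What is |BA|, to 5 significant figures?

31.405

B is at the origin; BF runs at -49.4° with length 25.6, so F = (16.660, -19.437). ∠BFN = 97.5° gives FN at 33.100° from the x-axis; with |FN| = 20.5, N = (33.833, -8.2423). ∠FNJ = 133.7° gives NJ at 79.400° from the x-axis; with |NJ| = 16.4, J = (36.850, 7.8779). NJ is perpendicular to JP, so JP runs at 169.40°; with |JP| = 13.5, P = (23.580, 10.361). ∠JPR = 145.1° gives PR at -155.70° from the x-axis; with |PR| = 17.0, R = (8.0864, 3.3655). PR is perpendicular to RA, so RA runs at -65.700°; with |RA| = 29.9, A = (20.391, -23.885). Then |BA| = |A − B| = 31.405.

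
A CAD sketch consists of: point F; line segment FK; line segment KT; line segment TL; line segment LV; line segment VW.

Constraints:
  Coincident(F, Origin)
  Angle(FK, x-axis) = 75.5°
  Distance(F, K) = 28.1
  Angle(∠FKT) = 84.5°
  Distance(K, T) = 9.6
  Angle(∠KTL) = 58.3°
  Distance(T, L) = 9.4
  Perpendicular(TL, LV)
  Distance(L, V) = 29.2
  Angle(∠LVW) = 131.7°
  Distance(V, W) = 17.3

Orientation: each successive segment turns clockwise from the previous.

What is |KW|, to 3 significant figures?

33.6

F is at the origin; FK runs at 75.5° with length 28.1, so K = (7.04, 27.2). ∠FKT = 84.5° gives KT at -20.0° from the x-axis; with |KT| = 9.6, T = (16.1, 23.9). ∠KTL = 58.3° gives TL at -142° from the x-axis; with |TL| = 9.4, L = (8.68, 18.1). The perpendicularity gives LV at right angles to TL, so LV runs at 128°; with |LV| = 29.2, V = (-9.42, 41.0). ∠LVW = 131.7° gives VW at 80.0° from the x-axis; with |VW| = 17.3, W = (-6.41, 58.0). Then |KW| = |W − K| = 33.6.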